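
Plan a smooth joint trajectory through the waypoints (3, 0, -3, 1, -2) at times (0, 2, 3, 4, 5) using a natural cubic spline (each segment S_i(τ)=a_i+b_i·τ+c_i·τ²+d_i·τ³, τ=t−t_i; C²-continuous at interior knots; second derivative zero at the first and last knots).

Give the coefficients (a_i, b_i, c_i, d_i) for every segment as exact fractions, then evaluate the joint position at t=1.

  seg 0: a=3 b=-7/43 c=0 d=-115/344
  seg 1: a=0 b=-359/86 c=-345/172 d=547/172
  seg 2: a=-3 b=233/172 c=324/43 d=-841/172
  seg 3: a=1 b=151/86 c=-1227/172 d=409/172
S(1) = 861/344

Δ: Δ0=-3/2, Δ1=-3, Δ2=4, Δ3=-3
row 1: diag=6, rhs=-9; c'=1/6, d'=-3/2
row 2: denom=4−1·1/6=23/6; d'=(42−1·-3/2)/(23/6)=261/23
row 3: denom=4−1·6/23=86/23; d'=(-42−1·261/23)/(86/23)=-1227/86
back: M3=-1227/86
back: M2=261/23−6/23·-1227/86=648/43
back: M1=-3/2−1/6·648/43=-345/86
M: M0=0, M1=-345/86, M2=648/43, M3=-1227/86, M4=0
seg 0: a=3, c=M0/2=0, d=(M1−M0)/(6·2)=-115/344, b=Δ0−h0·(2M0+M1)/6=-7/43
seg 1: a=0, c=M1/2=-345/172, d=(M2−M1)/(6·1)=547/172, b=Δ1−h1·(2M1+M2)/6=-359/86
seg 2: a=-3, c=M2/2=324/43, d=(M3−M2)/(6·1)=-841/172, b=Δ2−h2·(2M2+M3)/6=233/172
seg 3: a=1, c=M3/2=-1227/172, d=(M4−M3)/(6·1)=409/172, b=Δ3−h3·(2M3+M4)/6=151/86
t_q=1 → seg 0, τ=1; S=3+-7/43·τ+0·τ²+-115/344·τ³=861/344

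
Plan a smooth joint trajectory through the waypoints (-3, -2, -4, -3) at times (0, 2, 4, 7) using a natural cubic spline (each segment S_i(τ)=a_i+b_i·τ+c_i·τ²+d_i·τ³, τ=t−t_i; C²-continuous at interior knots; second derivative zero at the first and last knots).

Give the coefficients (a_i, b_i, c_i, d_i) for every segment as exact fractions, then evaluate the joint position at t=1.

Δ: Δ0=1/2, Δ1=-1, Δ2=1/3
row 1: diag=8, rhs=-9; c'=1/4, d'=-9/8
row 2: denom=10−2·1/4=19/2; d'=(8−2·-9/8)/(19/2)=41/38
back: M2=41/38
back: M1=-9/8−1/4·41/38=-53/38
M: M0=0, M1=-53/38, M2=41/38, M3=0
seg 0: a=-3, c=M0/2=0, d=(M1−M0)/(6·2)=-53/456, b=Δ0−h0·(2M0+M1)/6=55/57
seg 1: a=-2, c=M1/2=-53/76, d=(M2−M1)/(6·2)=47/228, b=Δ1−h1·(2M1+M2)/6=-49/114
seg 2: a=-4, c=M2/2=41/76, d=(M3−M2)/(6·3)=-41/684, b=Δ2−h2·(2M2+M3)/6=-85/114
t_q=1 → seg 0, τ=1; S=-3+55/57·τ+0·τ²+-53/456·τ³=-327/152

  seg 0: a=-3 b=55/57 c=0 d=-53/456
  seg 1: a=-2 b=-49/114 c=-53/76 d=47/228
  seg 2: a=-4 b=-85/114 c=41/76 d=-41/684
S(1) = -327/152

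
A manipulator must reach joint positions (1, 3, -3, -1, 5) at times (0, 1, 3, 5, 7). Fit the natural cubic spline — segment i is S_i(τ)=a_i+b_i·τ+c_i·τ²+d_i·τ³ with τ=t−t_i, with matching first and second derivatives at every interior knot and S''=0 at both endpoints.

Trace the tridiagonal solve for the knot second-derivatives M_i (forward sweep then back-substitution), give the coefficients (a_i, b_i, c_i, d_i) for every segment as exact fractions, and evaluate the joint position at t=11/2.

  seg 0: a=1 b=253/82 c=0 d=-89/82
  seg 1: a=3 b=-7/41 c=-267/82 d=151/164
  seg 2: a=-3 b=-88/41 c=93/41 d=-57/164
  seg 3: a=-1 b=113/41 c=15/82 d=-5/164
S(11/2) = 551/1312

Δ: Δ0=2, Δ1=-3, Δ2=1, Δ3=3
row 1: diag=6, rhs=-30; c'=1/3, d'=-5
row 2: denom=8−2·1/3=22/3; d'=(24−2·-5)/(22/3)=51/11
row 3: denom=8−2·3/11=82/11; d'=(12−2·51/11)/(82/11)=15/41
back: M3=15/41
back: M2=51/11−3/11·15/41=186/41
back: M1=-5−1/3·186/41=-267/41
M: M0=0, M1=-267/41, M2=186/41, M3=15/41, M4=0
seg 0: a=1, c=M0/2=0, d=(M1−M0)/(6·1)=-89/82, b=Δ0−h0·(2M0+M1)/6=253/82
seg 1: a=3, c=M1/2=-267/82, d=(M2−M1)/(6·2)=151/164, b=Δ1−h1·(2M1+M2)/6=-7/41
seg 2: a=-3, c=M2/2=93/41, d=(M3−M2)/(6·2)=-57/164, b=Δ2−h2·(2M2+M3)/6=-88/41
seg 3: a=-1, c=M3/2=15/82, d=(M4−M3)/(6·2)=-5/164, b=Δ3−h3·(2M3+M4)/6=113/41
t_q=11/2 → seg 3, τ=1/2; S=-1+113/41·τ+15/82·τ²+-5/164·τ³=551/1312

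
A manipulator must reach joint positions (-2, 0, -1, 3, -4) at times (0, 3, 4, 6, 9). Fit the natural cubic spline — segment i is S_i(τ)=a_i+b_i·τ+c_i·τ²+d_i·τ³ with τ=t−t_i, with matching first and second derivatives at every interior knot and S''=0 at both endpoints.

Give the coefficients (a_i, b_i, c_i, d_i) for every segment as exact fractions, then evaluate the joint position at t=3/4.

Δ: Δ0=2/3, Δ1=-1, Δ2=2, Δ3=-7/3
row 1: diag=8, rhs=-10; c'=1/8, d'=-5/4
row 2: denom=6−1·1/8=47/8; d'=(18−1·-5/4)/(47/8)=154/47
row 3: denom=10−2·16/47=438/47; d'=(-26−2·154/47)/(438/47)=-255/73
back: M3=-255/73
back: M2=154/47−16/47·-255/73=326/73
back: M1=-5/4−1/8·326/73=-132/73
M: M0=0, M1=-132/73, M2=326/73, M3=-255/73, M4=0
seg 0: a=-2, c=M0/2=0, d=(M1−M0)/(6·3)=-22/219, b=Δ0−h0·(2M0+M1)/6=344/219
seg 1: a=0, c=M1/2=-66/73, d=(M2−M1)/(6·1)=229/219, b=Δ1−h1·(2M1+M2)/6=-250/219
seg 2: a=-1, c=M2/2=163/73, d=(M3−M2)/(6·2)=-581/876, b=Δ2−h2·(2M2+M3)/6=41/219
seg 3: a=3, c=M3/2=-255/146, d=(M4−M3)/(6·3)=85/438, b=Δ3−h3·(2M3+M4)/6=254/219
t_q=3/4 → seg 0, τ=3/4; S=-2+344/219·τ+0·τ²+-22/219·τ³=-2019/2336

  seg 0: a=-2 b=344/219 c=0 d=-22/219
  seg 1: a=0 b=-250/219 c=-66/73 d=229/219
  seg 2: a=-1 b=41/219 c=163/73 d=-581/876
  seg 3: a=3 b=254/219 c=-255/146 d=85/438
S(3/4) = -2019/2336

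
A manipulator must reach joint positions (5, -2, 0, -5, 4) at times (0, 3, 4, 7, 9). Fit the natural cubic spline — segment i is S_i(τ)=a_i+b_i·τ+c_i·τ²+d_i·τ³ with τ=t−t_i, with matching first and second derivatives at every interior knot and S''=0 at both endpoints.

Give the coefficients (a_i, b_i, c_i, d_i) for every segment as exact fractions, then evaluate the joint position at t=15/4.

Δ: Δ0=-7/3, Δ1=2, Δ2=-5/3, Δ3=9/2
row 1: diag=8, rhs=26; c'=1/8, d'=13/4
row 2: denom=8−1·1/8=63/8; d'=(-22−1·13/4)/(63/8)=-202/63
row 3: denom=10−3·8/21=62/7; d'=(37−3·-202/63)/(62/7)=979/186
back: M3=979/186
back: M2=-202/63−8/21·979/186=-1454/279
back: M1=13/4−1/8·-1454/279=2177/558
M: M0=0, M1=2177/558, M2=-1454/279, M3=979/186, M4=0
seg 0: a=5, c=M0/2=0, d=(M1−M0)/(6·3)=2177/10044, b=Δ0−h0·(2M0+M1)/6=-4781/1116
seg 1: a=-2, c=M1/2=2177/1116, d=(M2−M1)/(6·1)=-565/372, b=Δ1−h1·(2M1+M2)/6=875/558
seg 2: a=0, c=M2/2=-727/279, d=(M3−M2)/(6·3)=5845/10044, b=Δ2−h2·(2M2+M3)/6=1019/1116
seg 3: a=-5, c=M3/2=979/372, d=(M4−M3)/(6·2)=-979/2232, b=Δ3−h3·(2M3+M4)/6=553/558
t_q=15/4 → seg 1, τ=3/4; S=-2+875/558·τ+2177/1116·τ²+-565/372·τ³=-8747/23808

  seg 0: a=5 b=-4781/1116 c=0 d=2177/10044
  seg 1: a=-2 b=875/558 c=2177/1116 d=-565/372
  seg 2: a=0 b=1019/1116 c=-727/279 d=5845/10044
  seg 3: a=-5 b=553/558 c=979/372 d=-979/2232
S(15/4) = -8747/23808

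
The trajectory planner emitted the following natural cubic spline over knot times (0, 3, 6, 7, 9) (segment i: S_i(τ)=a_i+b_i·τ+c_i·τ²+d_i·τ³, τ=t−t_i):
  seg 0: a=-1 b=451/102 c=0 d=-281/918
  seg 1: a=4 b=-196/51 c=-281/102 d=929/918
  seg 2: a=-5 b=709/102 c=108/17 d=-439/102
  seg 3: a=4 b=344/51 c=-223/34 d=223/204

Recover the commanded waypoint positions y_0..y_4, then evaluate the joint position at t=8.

y_0 = S_0(0) = a_0 = -1
y_1 = S_1(0) = a_1 = 4
y_2 = S_2(0) = a_2 = -5
y_3 = S_3(0) = a_3 = 4
y_4 = S_3(2) = 0
t_q=8 is in segment 3 (τ=1); S_3(τ)=359/68

y_0=-1 y_1=4 y_2=-5 y_3=4 y_4=0
S(8) = 359/68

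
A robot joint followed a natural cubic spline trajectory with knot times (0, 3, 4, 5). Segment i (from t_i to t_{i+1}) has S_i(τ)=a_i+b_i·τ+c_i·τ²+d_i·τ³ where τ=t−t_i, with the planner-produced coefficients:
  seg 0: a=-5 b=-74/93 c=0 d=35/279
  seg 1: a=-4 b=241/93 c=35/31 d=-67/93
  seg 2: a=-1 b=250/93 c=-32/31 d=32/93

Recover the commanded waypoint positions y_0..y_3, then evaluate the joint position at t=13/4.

y_0=-5 y_1=-4 y_2=-1 y_3=1
S(13/4) = -6533/1984

y_0 = S_0(0) = a_0 = -5
y_1 = S_1(0) = a_1 = -4
y_2 = S_2(0) = a_2 = -1
y_3 = S_2(1) = 1
t_q=13/4 is in segment 1 (τ=1/4); S_1(τ)=-6533/1984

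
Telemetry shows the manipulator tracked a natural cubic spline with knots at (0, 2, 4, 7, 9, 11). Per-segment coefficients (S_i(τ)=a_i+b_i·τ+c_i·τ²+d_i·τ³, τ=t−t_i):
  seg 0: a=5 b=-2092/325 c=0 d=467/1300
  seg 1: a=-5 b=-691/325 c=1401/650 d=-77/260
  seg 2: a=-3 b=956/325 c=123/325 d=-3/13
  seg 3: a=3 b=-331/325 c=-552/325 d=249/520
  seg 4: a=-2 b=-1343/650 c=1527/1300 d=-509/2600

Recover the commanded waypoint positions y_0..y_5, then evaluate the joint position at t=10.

y_0 = S_0(0) = a_0 = 5
y_1 = S_1(0) = a_1 = -5
y_2 = S_2(0) = a_2 = -3
y_3 = S_3(0) = a_3 = 3
y_4 = S_4(0) = a_4 = -2
y_5 = S_4(2) = -3
t_q=10 is in segment 4 (τ=1); S_4(τ)=-8027/2600

y_0=5 y_1=-5 y_2=-3 y_3=3 y_4=-2 y_5=-3
S(10) = -8027/2600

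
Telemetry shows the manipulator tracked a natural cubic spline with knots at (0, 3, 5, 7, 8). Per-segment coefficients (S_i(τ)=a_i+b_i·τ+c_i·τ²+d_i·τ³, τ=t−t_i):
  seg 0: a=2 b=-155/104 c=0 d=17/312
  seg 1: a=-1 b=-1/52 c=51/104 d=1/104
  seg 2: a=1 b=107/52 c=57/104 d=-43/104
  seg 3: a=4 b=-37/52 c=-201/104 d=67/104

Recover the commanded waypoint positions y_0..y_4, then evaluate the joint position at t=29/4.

y_0 = S_0(0) = a_0 = 2
y_1 = S_1(0) = a_1 = -1
y_2 = S_2(0) = a_2 = 1
y_3 = S_3(0) = a_3 = 4
y_4 = S_3(1) = 2
t_q=29/4 is in segment 3 (τ=1/4); S_3(τ)=24703/6656

y_0=2 y_1=-1 y_2=1 y_3=4 y_4=2
S(29/4) = 24703/6656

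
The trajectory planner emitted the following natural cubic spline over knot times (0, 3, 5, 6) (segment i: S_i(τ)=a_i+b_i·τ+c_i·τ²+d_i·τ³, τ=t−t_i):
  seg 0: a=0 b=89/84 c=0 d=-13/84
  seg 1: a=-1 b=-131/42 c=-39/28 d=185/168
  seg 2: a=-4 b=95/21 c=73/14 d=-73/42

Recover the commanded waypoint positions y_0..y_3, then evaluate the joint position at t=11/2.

y_0=0 y_1=-1 y_2=-4 y_3=4
S(11/2) = -73/112

y_0 = S_0(0) = a_0 = 0
y_1 = S_1(0) = a_1 = -1
y_2 = S_2(0) = a_2 = -4
y_3 = S_2(1) = 4
t_q=11/2 is in segment 2 (τ=1/2); S_2(τ)=-73/112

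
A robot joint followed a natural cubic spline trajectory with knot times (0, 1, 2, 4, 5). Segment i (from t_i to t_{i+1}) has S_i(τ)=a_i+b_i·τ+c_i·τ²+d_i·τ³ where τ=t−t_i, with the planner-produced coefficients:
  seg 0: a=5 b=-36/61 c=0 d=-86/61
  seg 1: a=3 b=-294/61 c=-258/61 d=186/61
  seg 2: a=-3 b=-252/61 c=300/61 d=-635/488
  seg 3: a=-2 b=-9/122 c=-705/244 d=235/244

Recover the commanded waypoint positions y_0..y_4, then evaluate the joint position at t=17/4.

y_0 = S_0(0) = a_0 = 5
y_1 = S_1(0) = a_1 = 3
y_2 = S_2(0) = a_2 = -3
y_3 = S_3(0) = a_3 = -2
y_4 = S_3(1) = -4
t_q=17/4 is in segment 3 (τ=1/4); S_3(τ)=-34105/15616

y_0=5 y_1=3 y_2=-3 y_3=-2 y_4=-4
S(17/4) = -34105/15616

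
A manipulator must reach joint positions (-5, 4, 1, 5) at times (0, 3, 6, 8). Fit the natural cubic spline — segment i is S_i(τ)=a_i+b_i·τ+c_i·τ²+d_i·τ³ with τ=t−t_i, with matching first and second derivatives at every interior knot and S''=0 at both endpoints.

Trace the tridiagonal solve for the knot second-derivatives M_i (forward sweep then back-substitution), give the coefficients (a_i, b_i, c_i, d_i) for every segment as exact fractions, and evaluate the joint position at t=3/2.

  seg 0: a=-5 b=160/37 c=0 d=-49/333
  seg 1: a=4 b=13/37 c=-49/37 d=97/333
  seg 2: a=1 b=10/37 c=48/37 d=-8/37
S(3/2) = 293/296

Δ: Δ0=3, Δ1=-1, Δ2=2
row 1: diag=12, rhs=-24; c'=1/4, d'=-2
row 2: denom=10−3·1/4=37/4; d'=(18−3·-2)/(37/4)=96/37
back: M2=96/37
back: M1=-2−1/4·96/37=-98/37
M: M0=0, M1=-98/37, M2=96/37, M3=0
seg 0: a=-5, c=M0/2=0, d=(M1−M0)/(6·3)=-49/333, b=Δ0−h0·(2M0+M1)/6=160/37
seg 1: a=4, c=M1/2=-49/37, d=(M2−M1)/(6·3)=97/333, b=Δ1−h1·(2M1+M2)/6=13/37
seg 2: a=1, c=M2/2=48/37, d=(M3−M2)/(6·2)=-8/37, b=Δ2−h2·(2M2+M3)/6=10/37
t_q=3/2 → seg 0, τ=3/2; S=-5+160/37·τ+0·τ²+-49/333·τ³=293/296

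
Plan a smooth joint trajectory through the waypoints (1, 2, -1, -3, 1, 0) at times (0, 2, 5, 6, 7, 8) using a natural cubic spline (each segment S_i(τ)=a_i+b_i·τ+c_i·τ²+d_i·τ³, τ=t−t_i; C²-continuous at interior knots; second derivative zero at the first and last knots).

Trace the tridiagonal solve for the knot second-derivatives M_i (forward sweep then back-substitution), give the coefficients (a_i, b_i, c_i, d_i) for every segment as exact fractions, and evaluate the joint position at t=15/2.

Δ: Δ0=1/2, Δ1=-1, Δ2=-2, Δ3=4, Δ4=-1
row 1: diag=10, rhs=-9; c'=3/10, d'=-9/10
row 2: denom=8−3·3/10=71/10; d'=(-6−3·-9/10)/(71/10)=-33/71
row 3: denom=4−1·10/71=274/71; d'=(36−1·-33/71)/(274/71)=2589/274
row 4: denom=4−1·71/274=1025/274; d'=(-30−1·2589/274)/(1025/274)=-10809/1025
back: M4=-10809/1025
back: M3=2589/274−71/274·-10809/1025=12486/1025
back: M2=-33/71−10/71·12486/1025=-447/205
back: M1=-9/10−3/10·-447/205=-252/1025
M: M0=0, M1=-252/1025, M2=-447/205, M3=12486/1025, M4=-10809/1025, M5=0
seg 0: a=1, c=M0/2=0, d=(M1−M0)/(6·2)=-21/1025, b=Δ0−h0·(2M0+M1)/6=1193/2050
seg 1: a=2, c=M1/2=-126/1025, d=(M2−M1)/(6·3)=-661/6150, b=Δ1−h1·(2M1+M2)/6=689/2050
seg 2: a=-1, c=M2/2=-447/410, d=(M3−M2)/(6·1)=4907/2050, b=Δ2−h2·(2M2+M3)/6=-3386/1025
seg 3: a=-3, c=M3/2=6243/1025, d=(M4−M3)/(6·1)=-1553/410, b=Δ3−h3·(2M3+M4)/6=3479/2050
seg 4: a=1, c=M4/2=-10809/2050, d=(M5−M4)/(6·1)=3603/2050, b=Δ4−h4·(2M4+M5)/6=2578/1025
t_q=15/2 → seg 4, τ=1/2; S=1+2578/1025·τ+-10809/2050·τ²+3603/2050·τ³=19009/16400

  seg 0: a=1 b=1193/2050 c=0 d=-21/1025
  seg 1: a=2 b=689/2050 c=-126/1025 d=-661/6150
  seg 2: a=-1 b=-3386/1025 c=-447/410 d=4907/2050
  seg 3: a=-3 b=3479/2050 c=6243/1025 d=-1553/410
  seg 4: a=1 b=2578/1025 c=-10809/2050 d=3603/2050
S(15/2) = 19009/16400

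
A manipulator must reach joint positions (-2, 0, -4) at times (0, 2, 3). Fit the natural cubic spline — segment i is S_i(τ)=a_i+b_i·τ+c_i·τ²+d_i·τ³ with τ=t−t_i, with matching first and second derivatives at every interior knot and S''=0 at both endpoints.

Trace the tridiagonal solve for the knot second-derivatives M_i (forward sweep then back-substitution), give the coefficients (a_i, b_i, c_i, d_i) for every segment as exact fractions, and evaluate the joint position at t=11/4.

  seg 0: a=-2 b=8/3 c=0 d=-5/12
  seg 1: a=0 b=-7/3 c=-5/2 d=5/6
S(11/4) = -359/128

Δ: Δ0=1, Δ1=-4
row 1: diag=6, rhs=-30; c'=1/6, d'=-5
back: M1=-5
M: M0=0, M1=-5, M2=0
seg 0: a=-2, c=M0/2=0, d=(M1−M0)/(6·2)=-5/12, b=Δ0−h0·(2M0+M1)/6=8/3
seg 1: a=0, c=M1/2=-5/2, d=(M2−M1)/(6·1)=5/6, b=Δ1−h1·(2M1+M2)/6=-7/3
t_q=11/4 → seg 1, τ=3/4; S=0+-7/3·τ+-5/2·τ²+5/6·τ³=-359/128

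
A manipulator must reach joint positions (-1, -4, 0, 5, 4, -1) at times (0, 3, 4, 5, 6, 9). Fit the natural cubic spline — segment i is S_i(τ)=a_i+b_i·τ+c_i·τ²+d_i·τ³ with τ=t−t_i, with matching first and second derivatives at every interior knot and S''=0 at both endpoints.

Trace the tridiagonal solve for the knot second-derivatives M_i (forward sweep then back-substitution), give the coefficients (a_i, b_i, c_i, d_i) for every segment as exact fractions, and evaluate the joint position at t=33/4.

  seg 0: a=-1 b=-2402/897 c=0 d=1505/8073
  seg 1: a=-4 b=2113/897 c=1505/897 d=-10/299
  seg 2: a=0 b=5033/897 c=1415/897 d=-151/69
  seg 3: a=5 b=658/299 c=-4474/897 d=1603/897
  seg 4: a=4 b=-2165/897 c=335/897 d=-335/8073
S(33/4) = -241/19136

Δ: Δ0=-1, Δ1=4, Δ2=5, Δ3=-1, Δ4=-5/3
row 1: diag=8, rhs=30; c'=1/8, d'=15/4
row 2: denom=4−1·1/8=31/8; d'=(6−1·15/4)/(31/8)=18/31
row 3: denom=4−1·8/31=116/31; d'=(-36−1·18/31)/(116/31)=-567/58
row 4: denom=8−1·31/116=897/116; d'=(-4−1·-567/58)/(897/116)=670/897
back: M4=670/897
back: M3=-567/58−31/116·670/897=-8948/897
back: M2=18/31−8/31·-8948/897=2830/897
back: M1=15/4−1/8·2830/897=3010/897
M: M0=0, M1=3010/897, M2=2830/897, M3=-8948/897, M4=670/897, M5=0
seg 0: a=-1, c=M0/2=0, d=(M1−M0)/(6·3)=1505/8073, b=Δ0−h0·(2M0+M1)/6=-2402/897
seg 1: a=-4, c=M1/2=1505/897, d=(M2−M1)/(6·1)=-10/299, b=Δ1−h1·(2M1+M2)/6=2113/897
seg 2: a=0, c=M2/2=1415/897, d=(M3−M2)/(6·1)=-151/69, b=Δ2−h2·(2M2+M3)/6=5033/897
seg 3: a=5, c=M3/2=-4474/897, d=(M4−M3)/(6·1)=1603/897, b=Δ3−h3·(2M3+M4)/6=658/299
seg 4: a=4, c=M4/2=335/897, d=(M5−M4)/(6·3)=-335/8073, b=Δ4−h4·(2M4+M5)/6=-2165/897
t_q=33/4 → seg 4, τ=9/4; S=4+-2165/897·τ+335/897·τ²+-335/8073·τ³=-241/19136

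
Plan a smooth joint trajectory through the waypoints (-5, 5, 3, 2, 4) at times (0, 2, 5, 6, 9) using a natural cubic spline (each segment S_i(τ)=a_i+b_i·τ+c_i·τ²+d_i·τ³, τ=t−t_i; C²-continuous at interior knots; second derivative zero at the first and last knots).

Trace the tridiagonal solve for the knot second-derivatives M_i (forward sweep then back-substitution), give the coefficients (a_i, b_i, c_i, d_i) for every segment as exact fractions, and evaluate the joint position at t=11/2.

  seg 0: a=-5 b=1739/279 c=0 d=-86/279
  seg 1: a=5 b=707/279 c=-172/93 d=655/2511
  seg 2: a=3 b=-424/279 c=139/279 d=2/93
  seg 3: a=2 b=-128/279 c=157/279 d=-157/2511
S(11/2) = 1321/558

Δ: Δ0=5, Δ1=-2/3, Δ2=-1, Δ3=2/3
row 1: diag=10, rhs=-34; c'=3/10, d'=-17/5
row 2: denom=8−3·3/10=71/10; d'=(-2−3·-17/5)/(71/10)=82/71
row 3: denom=8−1·10/71=558/71; d'=(10−1·82/71)/(558/71)=314/279
back: M3=314/279
back: M2=82/71−10/71·314/279=278/279
back: M1=-17/5−3/10·278/279=-344/93
M: M0=0, M1=-344/93, M2=278/279, M3=314/279, M4=0
seg 0: a=-5, c=M0/2=0, d=(M1−M0)/(6·2)=-86/279, b=Δ0−h0·(2M0+M1)/6=1739/279
seg 1: a=5, c=M1/2=-172/93, d=(M2−M1)/(6·3)=655/2511, b=Δ1−h1·(2M1+M2)/6=707/279
seg 2: a=3, c=M2/2=139/279, d=(M3−M2)/(6·1)=2/93, b=Δ2−h2·(2M2+M3)/6=-424/279
seg 3: a=2, c=M3/2=157/279, d=(M4−M3)/(6·3)=-157/2511, b=Δ3−h3·(2M3+M4)/6=-128/279
t_q=11/2 → seg 2, τ=1/2; S=3+-424/279·τ+139/279·τ²+2/93·τ³=1321/558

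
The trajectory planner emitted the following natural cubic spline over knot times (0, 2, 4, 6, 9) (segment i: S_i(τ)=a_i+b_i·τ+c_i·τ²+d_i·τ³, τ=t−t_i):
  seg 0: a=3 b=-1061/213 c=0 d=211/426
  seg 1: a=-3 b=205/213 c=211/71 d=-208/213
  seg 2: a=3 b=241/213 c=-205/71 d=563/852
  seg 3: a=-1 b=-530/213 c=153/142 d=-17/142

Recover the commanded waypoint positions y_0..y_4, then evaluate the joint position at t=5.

y_0=3 y_1=-3 y_2=3 y_3=-1 y_4=-2
S(5) = 541/284

y_0 = S_0(0) = a_0 = 3
y_1 = S_1(0) = a_1 = -3
y_2 = S_2(0) = a_2 = 3
y_3 = S_3(0) = a_3 = -1
y_4 = S_3(3) = -2
t_q=5 is in segment 2 (τ=1); S_2(τ)=541/284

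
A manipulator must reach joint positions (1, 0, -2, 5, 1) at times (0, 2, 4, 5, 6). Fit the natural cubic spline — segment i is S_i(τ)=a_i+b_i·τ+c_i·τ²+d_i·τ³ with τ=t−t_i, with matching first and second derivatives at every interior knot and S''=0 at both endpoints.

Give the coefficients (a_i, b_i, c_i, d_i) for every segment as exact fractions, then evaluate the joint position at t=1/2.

  seg 0: a=1 b=37/56 c=0 d=-65/224
  seg 1: a=0 b=-79/28 c=-195/112 d=297/224
  seg 2: a=-2 b=49/8 c=87/14 d=-299/56
  seg 3: a=5 b=71/28 c=-549/56 d=183/56
S(1/2) = 2319/1792

Δ: Δ0=-1/2, Δ1=-1, Δ2=7, Δ3=-4
row 1: diag=8, rhs=-3; c'=1/4, d'=-3/8
row 2: denom=6−2·1/4=11/2; d'=(48−2·-3/8)/(11/2)=195/22
row 3: denom=4−1·2/11=42/11; d'=(-66−1·195/22)/(42/11)=-549/28
back: M3=-549/28
back: M2=195/22−2/11·-549/28=87/7
back: M1=-3/8−1/4·87/7=-195/56
M: M0=0, M1=-195/56, M2=87/7, M3=-549/28, M4=0
seg 0: a=1, c=M0/2=0, d=(M1−M0)/(6·2)=-65/224, b=Δ0−h0·(2M0+M1)/6=37/56
seg 1: a=0, c=M1/2=-195/112, d=(M2−M1)/(6·2)=297/224, b=Δ1−h1·(2M1+M2)/6=-79/28
seg 2: a=-2, c=M2/2=87/14, d=(M3−M2)/(6·1)=-299/56, b=Δ2−h2·(2M2+M3)/6=49/8
seg 3: a=5, c=M3/2=-549/56, d=(M4−M3)/(6·1)=183/56, b=Δ3−h3·(2M3+M4)/6=71/28
t_q=1/2 → seg 0, τ=1/2; S=1+37/56·τ+0·τ²+-65/224·τ³=2319/1792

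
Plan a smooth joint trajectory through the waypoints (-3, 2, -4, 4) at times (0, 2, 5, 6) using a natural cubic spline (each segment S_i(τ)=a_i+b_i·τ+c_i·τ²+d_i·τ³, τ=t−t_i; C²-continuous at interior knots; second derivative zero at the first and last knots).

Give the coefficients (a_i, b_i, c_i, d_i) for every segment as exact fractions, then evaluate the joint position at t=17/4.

  seg 0: a=-3 b=619/142 c=0 d=-33/71
  seg 1: a=2 b=-173/142 c=-198/71 d=359/426
  seg 2: a=-4 b=341/71 c=681/142 d=-227/142
S(17/4) = -47803/9088

Δ: Δ0=5/2, Δ1=-2, Δ2=8
row 1: diag=10, rhs=-27; c'=3/10, d'=-27/10
row 2: denom=8−3·3/10=71/10; d'=(60−3·-27/10)/(71/10)=681/71
back: M2=681/71
back: M1=-27/10−3/10·681/71=-396/71
M: M0=0, M1=-396/71, M2=681/71, M3=0
seg 0: a=-3, c=M0/2=0, d=(M1−M0)/(6·2)=-33/71, b=Δ0−h0·(2M0+M1)/6=619/142
seg 1: a=2, c=M1/2=-198/71, d=(M2−M1)/(6·3)=359/426, b=Δ1−h1·(2M1+M2)/6=-173/142
seg 2: a=-4, c=M2/2=681/142, d=(M3−M2)/(6·1)=-227/142, b=Δ2−h2·(2M2+M3)/6=341/71
t_q=17/4 → seg 1, τ=9/4; S=2+-173/142·τ+-198/71·τ²+359/426·τ³=-47803/9088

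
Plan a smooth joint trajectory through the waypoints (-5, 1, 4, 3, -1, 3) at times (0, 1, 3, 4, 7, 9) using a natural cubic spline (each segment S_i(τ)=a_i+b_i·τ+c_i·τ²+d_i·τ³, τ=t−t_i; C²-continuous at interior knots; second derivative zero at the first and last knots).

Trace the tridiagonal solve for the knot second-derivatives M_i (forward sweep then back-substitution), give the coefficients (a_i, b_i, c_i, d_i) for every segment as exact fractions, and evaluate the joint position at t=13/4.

Δ: Δ0=6, Δ1=3/2, Δ2=-1, Δ3=-4/3, Δ4=2
row 1: diag=6, rhs=-27; c'=1/3, d'=-9/2
row 2: denom=6−2·1/3=16/3; d'=(-15−2·-9/2)/(16/3)=-9/8
row 3: denom=8−1·3/16=125/16; d'=(-2−1·-9/8)/(125/16)=-14/125
row 4: denom=10−3·48/125=1106/125; d'=(20−3·-14/125)/(1106/125)=1271/553
back: M4=1271/553
back: M3=-14/125−48/125·1271/553=-550/553
back: M2=-9/8−3/16·-550/553=-519/553
back: M1=-9/2−1/3·-519/553=-4631/1106
M: M0=0, M1=-4631/1106, M2=-519/553, M3=-550/553, M4=1271/553, M5=0
seg 0: a=-5, c=M0/2=0, d=(M1−M0)/(6·1)=-4631/6636, b=Δ0−h0·(2M0+M1)/6=44447/6636
seg 1: a=1, c=M1/2=-4631/2212, d=(M2−M1)/(6·2)=3593/13272, b=Δ1−h1·(2M1+M2)/6=15277/3318
seg 2: a=4, c=M2/2=-519/1106, d=(M3−M2)/(6·1)=-31/3318, b=Δ2−h2·(2M2+M3)/6=-865/1659
seg 3: a=3, c=M3/2=-275/553, d=(M4−M3)/(6·3)=607/3318, b=Δ3−h3·(2M3+M4)/6=-4937/3318
seg 4: a=-1, c=M4/2=1271/1106, d=(M5−M4)/(6·2)=-1271/6636, b=Δ4−h4·(2M4+M5)/6=776/1659
t_q=13/4 → seg 2, τ=1/4; S=4+-865/1659·τ+-519/1106·τ²+-31/3318·τ³=271823/70784

  seg 0: a=-5 b=44447/6636 c=0 d=-4631/6636
  seg 1: a=1 b=15277/3318 c=-4631/2212 d=3593/13272
  seg 2: a=4 b=-865/1659 c=-519/1106 d=-31/3318
  seg 3: a=3 b=-4937/3318 c=-275/553 d=607/3318
  seg 4: a=-1 b=776/1659 c=1271/1106 d=-1271/6636
S(13/4) = 271823/70784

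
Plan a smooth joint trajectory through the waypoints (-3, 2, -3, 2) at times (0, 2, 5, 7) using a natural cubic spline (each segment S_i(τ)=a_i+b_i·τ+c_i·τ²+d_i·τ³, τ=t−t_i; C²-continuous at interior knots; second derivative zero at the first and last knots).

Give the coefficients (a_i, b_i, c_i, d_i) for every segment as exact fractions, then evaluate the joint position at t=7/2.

  seg 0: a=-3 b=155/42 c=0 d=-25/84
  seg 1: a=2 b=5/42 c=-25/14 d=25/63
  seg 2: a=-3 b=5/42 c=25/14 d=-25/84
S(7/2) = -1/2

Δ: Δ0=5/2, Δ1=-5/3, Δ2=5/2
row 1: diag=10, rhs=-25; c'=3/10, d'=-5/2
row 2: denom=10−3·3/10=91/10; d'=(25−3·-5/2)/(91/10)=25/7
back: M2=25/7
back: M1=-5/2−3/10·25/7=-25/7
M: M0=0, M1=-25/7, M2=25/7, M3=0
seg 0: a=-3, c=M0/2=0, d=(M1−M0)/(6·2)=-25/84, b=Δ0−h0·(2M0+M1)/6=155/42
seg 1: a=2, c=M1/2=-25/14, d=(M2−M1)/(6·3)=25/63, b=Δ1−h1·(2M1+M2)/6=5/42
seg 2: a=-3, c=M2/2=25/14, d=(M3−M2)/(6·2)=-25/84, b=Δ2−h2·(2M2+M3)/6=5/42
t_q=7/2 → seg 1, τ=3/2; S=2+5/42·τ+-25/14·τ²+25/63·τ³=-1/2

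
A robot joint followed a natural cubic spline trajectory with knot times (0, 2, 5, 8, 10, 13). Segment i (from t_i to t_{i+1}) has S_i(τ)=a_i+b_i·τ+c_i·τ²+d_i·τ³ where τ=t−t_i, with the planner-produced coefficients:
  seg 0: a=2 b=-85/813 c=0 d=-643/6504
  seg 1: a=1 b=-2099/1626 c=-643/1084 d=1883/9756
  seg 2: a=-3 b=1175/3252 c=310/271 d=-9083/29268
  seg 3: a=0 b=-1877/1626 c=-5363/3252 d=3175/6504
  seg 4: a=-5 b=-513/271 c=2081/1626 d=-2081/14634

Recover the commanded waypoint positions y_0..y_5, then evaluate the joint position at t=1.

y_0 = S_0(0) = a_0 = 2
y_1 = S_1(0) = a_1 = 1
y_2 = S_2(0) = a_2 = -3
y_3 = S_3(0) = a_3 = 0
y_4 = S_4(0) = a_4 = -5
y_5 = S_4(3) = -3
t_q=1 is in segment 0 (τ=1); S_0(τ)=3895/2168

y_0=2 y_1=1 y_2=-3 y_3=0 y_4=-5 y_5=-3
S(1) = 3895/2168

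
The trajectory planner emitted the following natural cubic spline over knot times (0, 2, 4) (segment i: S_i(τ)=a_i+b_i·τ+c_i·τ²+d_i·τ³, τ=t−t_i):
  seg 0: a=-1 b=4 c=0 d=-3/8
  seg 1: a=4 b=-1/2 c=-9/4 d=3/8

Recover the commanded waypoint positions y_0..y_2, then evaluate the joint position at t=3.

y_0=-1 y_1=4 y_2=-3
S(3) = 13/8

y_0 = S_0(0) = a_0 = -1
y_1 = S_1(0) = a_1 = 4
y_2 = S_1(2) = -3
t_q=3 is in segment 1 (τ=1); S_1(τ)=13/8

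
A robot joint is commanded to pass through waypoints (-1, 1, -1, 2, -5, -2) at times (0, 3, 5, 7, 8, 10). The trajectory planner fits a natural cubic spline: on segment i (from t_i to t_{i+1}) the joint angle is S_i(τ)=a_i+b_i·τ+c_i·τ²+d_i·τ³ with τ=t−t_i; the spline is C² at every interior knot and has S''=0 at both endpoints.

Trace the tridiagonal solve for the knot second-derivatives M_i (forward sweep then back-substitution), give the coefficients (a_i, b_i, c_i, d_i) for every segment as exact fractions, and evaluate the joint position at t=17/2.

Δ: Δ0=2/3, Δ1=-1, Δ2=3/2, Δ3=-7, Δ4=3/2
row 1: diag=10, rhs=-10; c'=1/5, d'=-1
row 2: denom=8−2·1/5=38/5; d'=(15−2·-1)/(38/5)=85/38
row 3: denom=6−2·5/19=104/19; d'=(-51−2·85/38)/(104/19)=-527/52
row 4: denom=6−1·19/104=605/104; d'=(51−1·-527/52)/(605/104)=578/55
back: M4=578/55
back: M3=-527/52−19/104·578/55=-663/55
back: M2=85/38−5/19·-663/55=119/22
back: M1=-1−1/5·119/22=-229/110
M: M0=0, M1=-229/110, M2=119/22, M3=-663/55, M4=578/55, M5=0
seg 0: a=-1, c=M0/2=0, d=(M1−M0)/(6·3)=-229/1980, b=Δ0−h0·(2M0+M1)/6=1127/660
seg 1: a=1, c=M1/2=-229/220, d=(M2−M1)/(6·2)=103/165, b=Δ1−h1·(2M1+M2)/6=-467/330
seg 2: a=-1, c=M2/2=119/44, d=(M3−M2)/(6·2)=-1921/1320, b=Δ2−h2·(2M2+M3)/6=631/330
seg 3: a=2, c=M3/2=-663/110, d=(M4−M3)/(6·1)=1241/330, b=Δ3−h3·(2M3+M4)/6=-71/15
seg 4: a=-5, c=M4/2=289/55, d=(M5−M4)/(6·2)=-289/330, b=Δ4−h4·(2M4+M5)/6=-1817/330
t_q=17/2 → seg 4, τ=1/2; S=-5+-1817/330·τ+289/55·τ²+-289/330·τ³=-5763/880

  seg 0: a=-1 b=1127/660 c=0 d=-229/1980
  seg 1: a=1 b=-467/330 c=-229/220 d=103/165
  seg 2: a=-1 b=631/330 c=119/44 d=-1921/1320
  seg 3: a=2 b=-71/15 c=-663/110 d=1241/330
  seg 4: a=-5 b=-1817/330 c=289/55 d=-289/330
S(17/2) = -5763/880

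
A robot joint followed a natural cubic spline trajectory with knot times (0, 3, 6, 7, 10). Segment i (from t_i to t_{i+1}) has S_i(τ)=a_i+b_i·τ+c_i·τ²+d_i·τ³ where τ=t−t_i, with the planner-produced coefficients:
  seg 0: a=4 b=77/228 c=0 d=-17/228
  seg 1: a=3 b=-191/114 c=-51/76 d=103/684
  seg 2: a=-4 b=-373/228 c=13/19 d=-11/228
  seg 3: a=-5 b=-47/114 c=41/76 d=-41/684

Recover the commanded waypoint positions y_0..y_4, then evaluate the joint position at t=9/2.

y_0 = S_0(0) = a_0 = 4
y_1 = S_1(0) = a_1 = 3
y_2 = S_2(0) = a_2 = -4
y_3 = S_3(0) = a_3 = -5
y_4 = S_3(3) = -3
t_q=9/2 is in segment 1 (τ=3/2); S_1(τ)=-313/608

y_0=4 y_1=3 y_2=-4 y_3=-5 y_4=-3
S(9/2) = -313/608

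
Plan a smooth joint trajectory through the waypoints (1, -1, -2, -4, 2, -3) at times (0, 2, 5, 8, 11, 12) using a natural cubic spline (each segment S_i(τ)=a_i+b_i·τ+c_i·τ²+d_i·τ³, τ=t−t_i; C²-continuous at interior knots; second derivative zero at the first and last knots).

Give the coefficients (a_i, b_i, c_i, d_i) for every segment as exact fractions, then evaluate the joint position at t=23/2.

Δ: Δ0=-1, Δ1=-1/3, Δ2=-2/3, Δ3=2, Δ4=-5
row 1: diag=10, rhs=4; c'=3/10, d'=2/5
row 2: denom=12−3·3/10=111/10; d'=(-2−3·2/5)/(111/10)=-32/111
row 3: denom=12−3·10/37=414/37; d'=(16−3·-32/111)/(414/37)=104/69
row 4: denom=8−3·37/138=331/46; d'=(-42−3·104/69)/(331/46)=-2140/331
back: M4=-2140/331
back: M3=104/69−37/138·-2140/331=3218/993
back: M2=-32/111−10/37·3218/993=-1156/993
back: M1=2/5−3/10·-1156/993=248/331
M: M0=0, M1=248/331, M2=-1156/993, M3=3218/993, M4=-2140/331, M5=0
seg 0: a=1, c=M0/2=0, d=(M1−M0)/(6·2)=62/993, b=Δ0−h0·(2M0+M1)/6=-1241/993
seg 1: a=-1, c=M1/2=124/331, d=(M2−M1)/(6·3)=-950/8937, b=Δ1−h1·(2M1+M2)/6=-497/993
seg 2: a=-2, c=M2/2=-578/993, d=(M3−M2)/(6·3)=81/331, b=Δ2−h2·(2M2+M3)/6=-1115/993
seg 3: a=-4, c=M3/2=1609/993, d=(M4−M3)/(6·3)=-4819/8937, b=Δ3−h3·(2M3+M4)/6=1978/993
seg 4: a=2, c=M4/2=-1070/331, d=(M5−M4)/(6·1)=1070/993, b=Δ4−h4·(2M4+M5)/6=-2825/993
t_q=23/2 → seg 4, τ=1/2; S=2+-2825/993·τ+-1070/331·τ²+1070/993·τ³=-127/1324

  seg 0: a=1 b=-1241/993 c=0 d=62/993
  seg 1: a=-1 b=-497/993 c=124/331 d=-950/8937
  seg 2: a=-2 b=-1115/993 c=-578/993 d=81/331
  seg 3: a=-4 b=1978/993 c=1609/993 d=-4819/8937
  seg 4: a=2 b=-2825/993 c=-1070/331 d=1070/993
S(23/2) = -127/1324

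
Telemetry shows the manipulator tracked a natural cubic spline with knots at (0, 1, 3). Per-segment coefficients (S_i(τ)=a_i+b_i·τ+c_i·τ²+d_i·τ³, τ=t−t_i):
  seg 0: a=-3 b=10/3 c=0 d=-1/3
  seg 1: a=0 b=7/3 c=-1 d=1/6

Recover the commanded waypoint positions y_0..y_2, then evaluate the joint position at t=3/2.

y_0 = S_0(0) = a_0 = -3
y_1 = S_1(0) = a_1 = 0
y_2 = S_1(2) = 2
t_q=3/2 is in segment 1 (τ=1/2); S_1(τ)=15/16

y_0=-3 y_1=0 y_2=2
S(3/2) = 15/16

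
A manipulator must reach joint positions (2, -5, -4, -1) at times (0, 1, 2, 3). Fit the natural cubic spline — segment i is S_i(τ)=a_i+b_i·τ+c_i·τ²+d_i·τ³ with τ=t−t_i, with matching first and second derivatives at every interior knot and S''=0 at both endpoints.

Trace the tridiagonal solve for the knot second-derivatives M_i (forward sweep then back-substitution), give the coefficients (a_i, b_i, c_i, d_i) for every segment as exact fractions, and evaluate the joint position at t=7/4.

Δ: Δ0=-7, Δ1=1, Δ2=3
row 1: diag=4, rhs=48; c'=1/4, d'=12
row 2: denom=4−1·1/4=15/4; d'=(12−1·12)/(15/4)=0
back: M2=0
back: M1=12−1/4·0=12
M: M0=0, M1=12, M2=0, M3=0
seg 0: a=2, c=M0/2=0, d=(M1−M0)/(6·1)=2, b=Δ0−h0·(2M0+M1)/6=-9
seg 1: a=-5, c=M1/2=6, d=(M2−M1)/(6·1)=-2, b=Δ1−h1·(2M1+M2)/6=-3
seg 2: a=-4, c=M2/2=0, d=(M3−M2)/(6·1)=0, b=Δ2−h2·(2M2+M3)/6=3
t_q=7/4 → seg 1, τ=3/4; S=-5+-3·τ+6·τ²+-2·τ³=-151/32

  seg 0: a=2 b=-9 c=0 d=2
  seg 1: a=-5 b=-3 c=6 d=-2
  seg 2: a=-4 b=3 c=0 d=0
S(7/4) = -151/32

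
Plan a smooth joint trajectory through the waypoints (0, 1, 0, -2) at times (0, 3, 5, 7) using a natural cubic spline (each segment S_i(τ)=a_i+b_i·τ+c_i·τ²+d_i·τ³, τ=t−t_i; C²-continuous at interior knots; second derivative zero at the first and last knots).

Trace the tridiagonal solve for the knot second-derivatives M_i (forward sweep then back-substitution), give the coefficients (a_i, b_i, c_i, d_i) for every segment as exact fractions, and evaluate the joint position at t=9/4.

  seg 0: a=0 b=127/228 c=0 d=-17/684
  seg 1: a=1 b=-13/114 c=-17/76 d=7/456
  seg 2: a=0 b=-47/57 c=-5/38 d=5/228
S(9/4) = 4719/4864

Δ: Δ0=1/3, Δ1=-1/2, Δ2=-1
row 1: diag=10, rhs=-5; c'=1/5, d'=-1/2
row 2: denom=8−2·1/5=38/5; d'=(-3−2·-1/2)/(38/5)=-5/19
back: M2=-5/19
back: M1=-1/2−1/5·-5/19=-17/38
M: M0=0, M1=-17/38, M2=-5/19, M3=0
seg 0: a=0, c=M0/2=0, d=(M1−M0)/(6·3)=-17/684, b=Δ0−h0·(2M0+M1)/6=127/228
seg 1: a=1, c=M1/2=-17/76, d=(M2−M1)/(6·2)=7/456, b=Δ1−h1·(2M1+M2)/6=-13/114
seg 2: a=0, c=M2/2=-5/38, d=(M3−M2)/(6·2)=5/228, b=Δ2−h2·(2M2+M3)/6=-47/57
t_q=9/4 → seg 0, τ=9/4; S=0+127/228·τ+0·τ²+-17/684·τ³=4719/4864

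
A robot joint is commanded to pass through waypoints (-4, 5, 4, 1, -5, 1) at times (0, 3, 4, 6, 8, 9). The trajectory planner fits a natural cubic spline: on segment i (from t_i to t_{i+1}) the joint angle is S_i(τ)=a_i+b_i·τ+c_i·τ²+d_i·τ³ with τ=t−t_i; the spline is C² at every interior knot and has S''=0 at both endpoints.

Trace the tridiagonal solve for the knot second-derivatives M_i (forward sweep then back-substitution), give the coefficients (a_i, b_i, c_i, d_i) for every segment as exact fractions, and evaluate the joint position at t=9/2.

  seg 0: a=-4 b=2151/469 c=0 d=-248/1407
  seg 1: a=5 b=-81/469 c=-744/469 d=356/469
  seg 2: a=4 b=-501/469 c=324/469 d=-243/536
  seg 3: a=1 b=-3513/938 c=-3807/1876 d=2253/1876
  seg 4: a=-5 b=2391/938 c=9711/1876 d=-3237/1876
S(9/2) = 107515/30016

Δ: Δ0=3, Δ1=-1, Δ2=-3/2, Δ3=-3, Δ4=6
row 1: diag=8, rhs=-24; c'=1/8, d'=-3
row 2: denom=6−1·1/8=47/8; d'=(-3−1·-3)/(47/8)=0
row 3: denom=8−2·16/47=344/47; d'=(-9−2·0)/(344/47)=-423/344
row 4: denom=6−2·47/172=469/86; d'=(54−2·-423/344)/(469/86)=9711/938
back: M4=9711/938
back: M3=-423/344−47/172·9711/938=-3807/938
back: M2=0−16/47·-3807/938=648/469
back: M1=-3−1/8·648/469=-1488/469
M: M0=0, M1=-1488/469, M2=648/469, M3=-3807/938, M4=9711/938, M5=0
seg 0: a=-4, c=M0/2=0, d=(M1−M0)/(6·3)=-248/1407, b=Δ0−h0·(2M0+M1)/6=2151/469
seg 1: a=5, c=M1/2=-744/469, d=(M2−M1)/(6·1)=356/469, b=Δ1−h1·(2M1+M2)/6=-81/469
seg 2: a=4, c=M2/2=324/469, d=(M3−M2)/(6·2)=-243/536, b=Δ2−h2·(2M2+M3)/6=-501/469
seg 3: a=1, c=M3/2=-3807/1876, d=(M4−M3)/(6·2)=2253/1876, b=Δ3−h3·(2M3+M4)/6=-3513/938
seg 4: a=-5, c=M4/2=9711/1876, d=(M5−M4)/(6·1)=-3237/1876, b=Δ4−h4·(2M4+M5)/6=2391/938
t_q=9/2 → seg 2, τ=1/2; S=4+-501/469·τ+324/469·τ²+-243/536·τ³=107515/30016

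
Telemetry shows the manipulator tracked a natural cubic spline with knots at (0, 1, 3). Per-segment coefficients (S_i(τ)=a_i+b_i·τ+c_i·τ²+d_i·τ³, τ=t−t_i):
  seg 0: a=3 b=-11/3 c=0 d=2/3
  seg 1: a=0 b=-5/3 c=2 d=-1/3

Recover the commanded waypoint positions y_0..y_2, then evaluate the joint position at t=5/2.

y_0 = S_0(0) = a_0 = 3
y_1 = S_1(0) = a_1 = 0
y_2 = S_1(2) = 2
t_q=5/2 is in segment 1 (τ=3/2); S_1(τ)=7/8

y_0=3 y_1=0 y_2=2
S(5/2) = 7/8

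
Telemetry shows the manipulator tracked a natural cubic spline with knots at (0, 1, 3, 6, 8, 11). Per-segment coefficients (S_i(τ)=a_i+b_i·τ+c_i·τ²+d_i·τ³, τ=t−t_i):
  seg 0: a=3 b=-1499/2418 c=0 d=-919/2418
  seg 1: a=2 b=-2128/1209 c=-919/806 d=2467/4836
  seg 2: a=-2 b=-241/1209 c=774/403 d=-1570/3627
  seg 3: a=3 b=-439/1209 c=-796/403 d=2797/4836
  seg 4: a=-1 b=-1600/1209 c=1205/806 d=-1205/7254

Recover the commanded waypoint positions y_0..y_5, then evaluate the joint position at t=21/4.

y_0=3 y_1=2 y_2=-2 y_3=3 y_4=-1 y_5=4
S(21/4) = 30227/12896

y_0 = S_0(0) = a_0 = 3
y_1 = S_1(0) = a_1 = 2
y_2 = S_2(0) = a_2 = -2
y_3 = S_3(0) = a_3 = 3
y_4 = S_4(0) = a_4 = -1
y_5 = S_4(3) = 4
t_q=21/4 is in segment 2 (τ=9/4); S_2(τ)=30227/12896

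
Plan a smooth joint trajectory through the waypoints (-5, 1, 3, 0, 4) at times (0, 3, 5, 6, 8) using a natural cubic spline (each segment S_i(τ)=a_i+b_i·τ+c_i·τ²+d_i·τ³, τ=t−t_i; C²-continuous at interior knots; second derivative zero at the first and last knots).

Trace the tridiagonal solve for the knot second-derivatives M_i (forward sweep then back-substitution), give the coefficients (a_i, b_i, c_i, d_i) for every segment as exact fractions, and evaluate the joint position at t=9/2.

  seg 0: a=-5 b=583/326 c=0 d=23/978
  seg 1: a=1 b=395/163 c=69/326 d=-301/652
  seg 2: a=3 b=-370/163 c=-417/163 d=298/163
  seg 3: a=0 b=-310/163 c=477/163 d=-159/326
S(9/2) = 18533/5216

Δ: Δ0=2, Δ1=1, Δ2=-3, Δ3=2
row 1: diag=10, rhs=-6; c'=1/5, d'=-3/5
row 2: denom=6−2·1/5=28/5; d'=(-24−2·-3/5)/(28/5)=-57/14
row 3: denom=6−1·5/28=163/28; d'=(30−1·-57/14)/(163/28)=954/163
back: M3=954/163
back: M2=-57/14−5/28·954/163=-834/163
back: M1=-3/5−1/5·-834/163=69/163
M: M0=0, M1=69/163, M2=-834/163, M3=954/163, M4=0
seg 0: a=-5, c=M0/2=0, d=(M1−M0)/(6·3)=23/978, b=Δ0−h0·(2M0+M1)/6=583/326
seg 1: a=1, c=M1/2=69/326, d=(M2−M1)/(6·2)=-301/652, b=Δ1−h1·(2M1+M2)/6=395/163
seg 2: a=3, c=M2/2=-417/163, d=(M3−M2)/(6·1)=298/163, b=Δ2−h2·(2M2+M3)/6=-370/163
seg 3: a=0, c=M3/2=477/163, d=(M4−M3)/(6·2)=-159/326, b=Δ3−h3·(2M3+M4)/6=-310/163
t_q=9/2 → seg 1, τ=3/2; S=1+395/163·τ+69/326·τ²+-301/652·τ³=18533/5216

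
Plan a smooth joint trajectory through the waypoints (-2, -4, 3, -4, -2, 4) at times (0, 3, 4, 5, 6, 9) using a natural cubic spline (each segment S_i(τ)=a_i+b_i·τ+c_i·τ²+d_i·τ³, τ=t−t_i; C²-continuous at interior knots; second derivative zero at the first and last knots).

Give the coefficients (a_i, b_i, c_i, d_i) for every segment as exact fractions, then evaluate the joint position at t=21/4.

  seg 0: a=-2 b=-16/3 c=0 d=14/27
  seg 1: a=-4 b=26/3 c=14/3 d=-19/3
  seg 2: a=3 b=-1 c=-43/3 d=25/3
  seg 3: a=-4 b=-14/3 c=32/3 d=-4
  seg 4: a=-2 b=14/3 c=-4/3 d=4/27
S(21/4) = -73/16

Δ: Δ0=-2/3, Δ1=7, Δ2=-7, Δ3=2, Δ4=2
row 1: diag=8, rhs=46; c'=1/8, d'=23/4
row 2: denom=4−1·1/8=31/8; d'=(-84−1·23/4)/(31/8)=-718/31
row 3: denom=4−1·8/31=116/31; d'=(54−1·-718/31)/(116/31)=598/29
row 4: denom=8−1·31/116=897/116; d'=(0−1·598/29)/(897/116)=-8/3
back: M4=-8/3
back: M3=598/29−31/116·-8/3=64/3
back: M2=-718/31−8/31·64/3=-86/3
back: M1=23/4−1/8·-86/3=28/3
M: M0=0, M1=28/3, M2=-86/3, M3=64/3, M4=-8/3, M5=0
seg 0: a=-2, c=M0/2=0, d=(M1−M0)/(6·3)=14/27, b=Δ0−h0·(2M0+M1)/6=-16/3
seg 1: a=-4, c=M1/2=14/3, d=(M2−M1)/(6·1)=-19/3, b=Δ1−h1·(2M1+M2)/6=26/3
seg 2: a=3, c=M2/2=-43/3, d=(M3−M2)/(6·1)=25/3, b=Δ2−h2·(2M2+M3)/6=-1
seg 3: a=-4, c=M3/2=32/3, d=(M4−M3)/(6·1)=-4, b=Δ3−h3·(2M3+M4)/6=-14/3
seg 4: a=-2, c=M4/2=-4/3, d=(M5−M4)/(6·3)=4/27, b=Δ4−h4·(2M4+M5)/6=14/3
t_q=21/4 → seg 3, τ=1/4; S=-4+-14/3·τ+32/3·τ²+-4·τ³=-73/16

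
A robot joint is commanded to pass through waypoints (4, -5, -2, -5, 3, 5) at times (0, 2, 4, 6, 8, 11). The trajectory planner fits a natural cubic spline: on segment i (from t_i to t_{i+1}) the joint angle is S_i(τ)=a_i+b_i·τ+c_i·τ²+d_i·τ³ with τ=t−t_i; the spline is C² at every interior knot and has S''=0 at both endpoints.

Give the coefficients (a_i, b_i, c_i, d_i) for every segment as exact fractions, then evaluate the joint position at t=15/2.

Δ: Δ0=-9/2, Δ1=3/2, Δ2=-3/2, Δ3=4, Δ4=2/3
row 1: diag=8, rhs=36; c'=1/4, d'=9/2
row 2: denom=8−2·1/4=15/2; d'=(-18−2·9/2)/(15/2)=-18/5
row 3: denom=8−2·4/15=112/15; d'=(33−2·-18/5)/(112/15)=603/112
row 4: denom=10−2·15/56=265/28; d'=(-20−2·603/112)/(265/28)=-1723/530
back: M4=-1723/530
back: M3=603/112−15/56·-1723/530=663/106
back: M2=-18/5−4/15·663/106=-1396/265
back: M1=9/2−1/4·-1396/265=3083/530
M: M0=0, M1=3083/530, M2=-1396/265, M3=663/106, M4=-1723/530, M5=0
seg 0: a=4, c=M0/2=0, d=(M1−M0)/(6·2)=3083/6360, b=Δ0−h0·(2M0+M1)/6=-5119/795
seg 1: a=-5, c=M1/2=3083/1060, d=(M2−M1)/(6·2)=-1175/1272, b=Δ1−h1·(2M1+M2)/6=-989/1590
seg 2: a=-2, c=M2/2=-698/265, d=(M3−M2)/(6·2)=6107/6360, b=Δ2−h2·(2M2+M3)/6=-58/795
seg 3: a=-5, c=M3/2=663/212, d=(M4−M3)/(6·2)=-2519/3180, b=Δ3−h3·(2M3+M4)/6=1453/1590
seg 4: a=3, c=M4/2=-1723/1060, d=(M5−M4)/(6·3)=1723/9540, b=Δ4−h4·(2M4+M5)/6=6229/1590
t_q=15/2 → seg 3, τ=3/2; S=-5+1453/1590·τ+663/212·τ²+-2519/3180·τ³=6223/8480

  seg 0: a=4 b=-5119/795 c=0 d=3083/6360
  seg 1: a=-5 b=-989/1590 c=3083/1060 d=-1175/1272
  seg 2: a=-2 b=-58/795 c=-698/265 d=6107/6360
  seg 3: a=-5 b=1453/1590 c=663/212 d=-2519/3180
  seg 4: a=3 b=6229/1590 c=-1723/1060 d=1723/9540
S(15/2) = 6223/8480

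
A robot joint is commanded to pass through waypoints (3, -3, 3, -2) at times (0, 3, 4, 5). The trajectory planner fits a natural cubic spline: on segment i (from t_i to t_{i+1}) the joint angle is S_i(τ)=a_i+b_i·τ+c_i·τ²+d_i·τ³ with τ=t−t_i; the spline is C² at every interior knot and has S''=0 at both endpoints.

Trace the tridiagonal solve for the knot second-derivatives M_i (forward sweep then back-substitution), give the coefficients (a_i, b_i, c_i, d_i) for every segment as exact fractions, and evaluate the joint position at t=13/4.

  seg 0: a=3 b=-191/31 c=0 d=43/93
  seg 1: a=-3 b=196/31 c=129/31 d=-139/31
  seg 2: a=3 b=37/31 c=-288/31 d=96/31
S(13/4) = -2439/1984

Δ: Δ0=-2, Δ1=6, Δ2=-5
row 1: diag=8, rhs=48; c'=1/8, d'=6
row 2: denom=4−1·1/8=31/8; d'=(-66−1·6)/(31/8)=-576/31
back: M2=-576/31
back: M1=6−1/8·-576/31=258/31
M: M0=0, M1=258/31, M2=-576/31, M3=0
seg 0: a=3, c=M0/2=0, d=(M1−M0)/(6·3)=43/93, b=Δ0−h0·(2M0+M1)/6=-191/31
seg 1: a=-3, c=M1/2=129/31, d=(M2−M1)/(6·1)=-139/31, b=Δ1−h1·(2M1+M2)/6=196/31
seg 2: a=3, c=M2/2=-288/31, d=(M3−M2)/(6·1)=96/31, b=Δ2−h2·(2M2+M3)/6=37/31
t_q=13/4 → seg 1, τ=1/4; S=-3+196/31·τ+129/31·τ²+-139/31·τ³=-2439/1984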